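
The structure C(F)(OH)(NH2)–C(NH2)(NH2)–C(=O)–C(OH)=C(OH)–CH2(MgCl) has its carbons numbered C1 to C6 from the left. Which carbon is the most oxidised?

C1

Tallying each carbon's bonds:
C1: 1C, 1O, 1N, 1F → 0 + 1 + 1 + 1 = +3
C2: 2C, 2N → 0 + 2 = +2
C3: 2C, 2O → 0 + 2 = +2
C4: 3C, 1O → 0 + 1 = +1
C5: 3C, 1O → 0 + 1 = +1
C6: 1C, 2H, 1Mg → 0 − 2 − 1 = -3
The most oxidised carbon is C1 at +3.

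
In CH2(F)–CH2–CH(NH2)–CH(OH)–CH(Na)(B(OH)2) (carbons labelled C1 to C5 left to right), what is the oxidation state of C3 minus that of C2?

C3: 2C, 1H, 1N → 0 − 1 + 1 = 0
C2: 2C, 2H → 0 − 2 = -2
Difference: 0 − (-2) = +2.

+2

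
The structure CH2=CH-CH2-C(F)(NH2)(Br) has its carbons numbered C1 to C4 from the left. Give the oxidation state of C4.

Each bond to a more electronegative atom (O, N, halogen) counts +1, each bond to a less electronegative atom (H, metal, B, Si) counts −1, and each C–C bond counts 0.
C4 has one bond to C (0), one bond to F (+1), one bond to N (+1), one bond to Br (+1).
Oxidation state = 0 + 1 + 1 + 1 = +3.

+3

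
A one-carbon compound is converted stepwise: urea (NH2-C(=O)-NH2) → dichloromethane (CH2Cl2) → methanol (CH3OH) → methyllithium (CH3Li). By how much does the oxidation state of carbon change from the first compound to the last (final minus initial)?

Carbon oxidation states along the series — urea: +4, dichloromethane: 0, methanol: -2, methyllithium: -4.
Net change = -4 − (+4) = -8.

-8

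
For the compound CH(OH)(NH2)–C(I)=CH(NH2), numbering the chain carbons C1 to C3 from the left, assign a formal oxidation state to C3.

0

Each bond to a more electronegative atom (O, N, halogen) counts +1, each bond to a less electronegative atom (H, metal, B, Si) counts −1, and each C–C bond counts 0.
C3 has a double bond to C (2×0 = 0), one bond to N (+1), one bond to H (-1).
Oxidation state = 0 + 1 − 1 = 0.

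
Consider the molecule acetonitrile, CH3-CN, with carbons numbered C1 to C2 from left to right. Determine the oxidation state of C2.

+3

Each bond to a more electronegative atom (O, N, halogen) counts +1, each bond to a less electronegative atom (H, metal, B, Si) counts −1, and each C–C bond counts 0.
C2 has a triple bond to N (3×+1 = +3), one bond to C (0).
Oxidation state = +3 + 0 = +3.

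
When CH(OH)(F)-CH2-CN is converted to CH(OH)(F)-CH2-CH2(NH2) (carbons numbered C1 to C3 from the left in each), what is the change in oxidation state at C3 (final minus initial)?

-4

Before: C3 has 1 bond to C, 3 bonds to N → oxidation state +3.
After: C3 has 1 bond to C, 2 bonds to H, 1 bond to N → oxidation state -1.
Δ = -1 − (+3) = -4, so this is a reduction at C3.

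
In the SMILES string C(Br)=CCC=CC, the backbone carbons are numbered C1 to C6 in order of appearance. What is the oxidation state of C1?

Count +1 for every bond to an atom more electronegative than carbon and −1 for every bond to one less electronegative; C–C bonds are 0.
C1 has a double bond to C (2×0 = 0), one bond to H (-1), one bond to Br (+1).
Oxidation state = 0 − 1 + 1 = 0.

0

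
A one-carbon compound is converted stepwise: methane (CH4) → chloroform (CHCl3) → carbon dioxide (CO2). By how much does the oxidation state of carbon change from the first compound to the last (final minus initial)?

+8

Carbon oxidation states along the series — methane: -4, chloroform: +2, carbon dioxide: +4.
Net change = +4 − (-4) = +8.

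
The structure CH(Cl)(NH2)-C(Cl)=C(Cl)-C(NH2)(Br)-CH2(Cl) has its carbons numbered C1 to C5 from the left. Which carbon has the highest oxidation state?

Bonds to more-electronegative neighbours contribute +1 each, bonds to H or metals contribute −1 each, and C–C bonds contribute 0. Tallying each carbon:
C1: 1C, 1H, 1N, 1Cl → 0 − 1 + 1 + 1 = +1
C2: 3C, 1Cl → 0 + 1 = +1
C3: 3C, 1Cl → 0 + 1 = +1
C4: 2C, 1N, 1Br → 0 + 1 + 1 = +2
C5: 1C, 2H, 1Cl → 0 − 2 + 1 = -1
The most oxidised carbon is C4 at +2.

C4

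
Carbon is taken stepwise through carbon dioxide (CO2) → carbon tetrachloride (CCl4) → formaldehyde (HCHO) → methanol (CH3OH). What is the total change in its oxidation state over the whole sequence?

-6

Carbon oxidation states along the series — carbon dioxide: +4, carbon tetrachloride: +4, formaldehyde: 0, methanol: -2.
Net change = -2 − (+4) = -6.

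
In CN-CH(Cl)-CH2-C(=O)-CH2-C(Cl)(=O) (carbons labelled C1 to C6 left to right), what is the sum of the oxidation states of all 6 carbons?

Each bond to a more electronegative atom (O, N, halogen) counts +1, each bond to a less electronegative atom (H, metal, B, Si) counts −1, and each C–C bond counts 0. Tallying each carbon:
C1: 1C, 3N → 0 + 3 = +3
C2: 2C, 1H, 1Cl → 0 − 1 + 1 = 0
C3: 2C, 2H → 0 − 2 = -2
C4: 2C, 2O → 0 + 2 = +2
C5: 2C, 2H → 0 − 2 = -2
C6: 1C, 2O, 1Cl → 0 + 2 + 1 = +3
Sum = +3 + 0 − 2 + 2 − 2 + 3 = +4.

+4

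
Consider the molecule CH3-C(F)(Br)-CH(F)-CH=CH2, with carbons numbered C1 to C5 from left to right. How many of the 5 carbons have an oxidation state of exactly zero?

Tallying each carbon's bonds:
C1: 1C, 3H → 0 − 3 = -3
C2: 2C, 1F, 1Br → 0 + 1 + 1 = +2
C3: 2C, 1H, 1F → 0 − 1 + 1 = 0
C4: 3C, 1H → 0 − 1 = -1
C5: 2C, 2H → 0 − 2 = -2
1 carbon (C3) meets the condition.

1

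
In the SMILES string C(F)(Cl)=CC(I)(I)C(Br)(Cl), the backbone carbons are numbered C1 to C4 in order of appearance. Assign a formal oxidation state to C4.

+1

C4 has one bond to C (0), one bond to Br (+1), one bond to H (-1), one bond to Cl (+1).
Oxidation state = 0 + 1 − 1 + 1 = +1.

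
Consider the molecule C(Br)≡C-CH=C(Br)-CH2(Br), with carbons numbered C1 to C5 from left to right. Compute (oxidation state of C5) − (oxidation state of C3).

0

C5: 1C, 2H, 1Br → 0 − 2 + 1 = -1
C3: 3C, 1H → 0 − 1 = -1
Difference: -1 − (-1) = 0.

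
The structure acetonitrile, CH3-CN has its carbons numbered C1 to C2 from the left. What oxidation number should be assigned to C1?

-3

Count +1 for every bond to an atom more electronegative than carbon and −1 for every bond to one less electronegative; C–C bonds are 0.
C1 has one bond to H (-1), one bond to H (-1), one bond to H (-1), one bond to C (0).
Oxidation state = -1 − 1 − 1 + 0 = -3.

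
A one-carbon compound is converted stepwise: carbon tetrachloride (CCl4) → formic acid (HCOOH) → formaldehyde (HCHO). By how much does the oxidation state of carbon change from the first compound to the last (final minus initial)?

-4

Carbon oxidation states along the series — carbon tetrachloride: +4, formic acid: +2, formaldehyde: 0.
Net change = 0 − (+4) = -4.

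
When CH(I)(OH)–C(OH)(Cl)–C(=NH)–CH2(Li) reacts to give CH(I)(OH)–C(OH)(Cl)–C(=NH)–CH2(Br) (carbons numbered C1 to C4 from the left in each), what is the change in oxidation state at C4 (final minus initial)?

+2

Before: C4 has 1 bond to C, 2 bonds to H, 1 bond to Li → oxidation state -3.
After: C4 has 1 bond to C, 2 bonds to H, 1 bond to Br → oxidation state -1.
Δ = -1 − (-3) = +2, so this is an oxidation at C4.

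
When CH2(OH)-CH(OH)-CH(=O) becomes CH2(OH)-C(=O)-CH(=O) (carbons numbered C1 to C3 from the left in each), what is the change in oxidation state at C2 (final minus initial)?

Before: C2 has 2 bonds to C, 1 bond to H, 1 bond to O → oxidation state 0.
After: C2 has 2 bonds to C, 2 bonds to O → oxidation state +2.
Δ = +2 − (0) = +2, so this is an oxidation at C2.

+2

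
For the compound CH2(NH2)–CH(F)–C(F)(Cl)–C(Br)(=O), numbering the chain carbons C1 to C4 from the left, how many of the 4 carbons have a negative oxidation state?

1

Count +1 for every bond to an atom more electronegative than carbon and −1 for every bond to one less electronegative; C–C bonds are 0. Tallying each carbon:
C1: 1C, 2H, 1N → 0 − 2 + 1 = -1
C2: 2C, 1H, 1F → 0 − 1 + 1 = 0
C3: 2C, 1F, 1Cl → 0 + 1 + 1 = +2
C4: 1C, 2O, 1Br → 0 + 2 + 1 = +3
1 carbon (C1) meets the condition.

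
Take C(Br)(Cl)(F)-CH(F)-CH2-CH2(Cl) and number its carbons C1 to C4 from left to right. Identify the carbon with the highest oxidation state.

C1

Each bond to a more electronegative atom (O, N, halogen) counts +1, each bond to a less electronegative atom (H, metal, B, Si) counts −1, and each C–C bond counts 0. Tallying each carbon:
C1: 1C, 1F, 1Cl, 1Br → 0 + 1 + 1 + 1 = +3
C2: 2C, 1H, 1F → 0 − 1 + 1 = 0
C3: 2C, 2H → 0 − 2 = -2
C4: 1C, 2H, 1Cl → 0 − 2 + 1 = -1
The most oxidised carbon is C1 at +3.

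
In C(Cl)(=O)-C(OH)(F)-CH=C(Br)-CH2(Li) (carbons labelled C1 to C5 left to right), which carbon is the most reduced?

C5

Assign +1 per bond to O/N/halogen, −1 per bond to H or an electropositive element, and 0 per bond to carbon. Tallying each carbon:
C1: 1C, 2O, 1Cl → 0 + 2 + 1 = +3
C2: 2C, 1O, 1F → 0 + 1 + 1 = +2
C3: 3C, 1H → 0 − 1 = -1
C4: 3C, 1Br → 0 + 1 = +1
C5: 1C, 2H, 1Li → 0 − 2 − 1 = -3
The most reduced carbon is C5 at -3.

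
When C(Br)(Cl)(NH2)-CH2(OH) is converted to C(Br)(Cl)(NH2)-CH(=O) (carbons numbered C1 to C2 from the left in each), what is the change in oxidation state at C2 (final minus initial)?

Before: C2 has 1 bond to C, 2 bonds to H, 1 bond to O → oxidation state -1.
After: C2 has 1 bond to C, 1 bond to H, 2 bonds to O → oxidation state +1.
Δ = +1 − (-1) = +2, so this is an oxidation at C2.

+2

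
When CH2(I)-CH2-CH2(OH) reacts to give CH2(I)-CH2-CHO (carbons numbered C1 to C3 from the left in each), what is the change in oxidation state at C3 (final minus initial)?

Before: C3 has 1 bond to C, 2 bonds to H, 1 bond to O → oxidation state -1.
After: C3 has 1 bond to C, 1 bond to H, 2 bonds to O → oxidation state +1.
Δ = +1 − (-1) = +2, so this is an oxidation at C3.

+2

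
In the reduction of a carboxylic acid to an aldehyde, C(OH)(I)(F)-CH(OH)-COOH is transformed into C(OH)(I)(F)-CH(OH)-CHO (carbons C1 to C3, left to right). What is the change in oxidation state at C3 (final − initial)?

Before: C3 has 1 bond to C, 3 bonds to O → oxidation state +3.
After: C3 has 1 bond to C, 1 bond to H, 2 bonds to O → oxidation state +1.
Δ = +1 − (+3) = -2, so this is a reduction at C3.

-2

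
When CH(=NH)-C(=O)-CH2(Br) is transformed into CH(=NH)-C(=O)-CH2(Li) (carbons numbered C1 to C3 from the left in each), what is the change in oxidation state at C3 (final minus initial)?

-2

Before: C3 has 1 bond to C, 2 bonds to H, 1 bond to Br → oxidation state -1.
After: C3 has 1 bond to C, 2 bonds to H, 1 bond to Li → oxidation state -3.
Δ = -3 − (-1) = -2, so this is a reduction at C3.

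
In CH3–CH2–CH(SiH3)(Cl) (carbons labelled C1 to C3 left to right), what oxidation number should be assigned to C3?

-1

Each bond to a more electronegative atom (O, N, halogen) counts +1, each bond to a less electronegative atom (H, metal, B, Si) counts −1, and each C–C bond counts 0.
C3 has one bond to C (0), one bond to H (-1), one bond to Si (-1), one bond to Cl (+1).
Oxidation state = 0 − 1 − 1 + 1 = -1.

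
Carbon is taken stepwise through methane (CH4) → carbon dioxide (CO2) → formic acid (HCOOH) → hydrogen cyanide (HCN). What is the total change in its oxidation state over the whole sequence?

+6

Carbon oxidation states along the series — methane: -4, carbon dioxide: +4, formic acid: +2, hydrogen cyanide: +2.
Net change = +2 − (-4) = +6.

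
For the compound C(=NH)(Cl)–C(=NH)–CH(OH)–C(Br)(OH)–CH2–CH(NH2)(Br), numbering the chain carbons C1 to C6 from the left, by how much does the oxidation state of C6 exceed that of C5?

+3

C6: 1C, 1H, 1N, 1Br → 0 − 1 + 1 + 1 = +1
C5: 2C, 2H → 0 − 2 = -2
Difference: +1 − (-2) = +3.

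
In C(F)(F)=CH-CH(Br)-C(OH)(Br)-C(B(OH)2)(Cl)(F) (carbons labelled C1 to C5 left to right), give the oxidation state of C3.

C3 has one bond to C (0), one bond to C (0), one bond to Br (+1), one bond to H (-1).
Oxidation state = 0 + 0 + 1 − 1 = 0.

0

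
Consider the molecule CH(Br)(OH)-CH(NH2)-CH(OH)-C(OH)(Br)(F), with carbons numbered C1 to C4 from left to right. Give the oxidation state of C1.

+1

C1 has one bond to C (0), one bond to H (-1), one bond to Br (+1), one bond to O (+1).
Oxidation state = 0 − 1 + 1 + 1 = +1.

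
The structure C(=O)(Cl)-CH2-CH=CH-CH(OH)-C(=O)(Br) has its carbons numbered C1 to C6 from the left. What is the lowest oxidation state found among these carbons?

Tallying each carbon's bonds:
C1: 1C, 2O, 1Cl → 0 + 2 + 1 = +3
C2: 2C, 2H → 0 − 2 = -2
C3: 3C, 1H → 0 − 1 = -1
C4: 3C, 1H → 0 − 1 = -1
C5: 2C, 1H, 1O → 0 − 1 + 1 = 0
C6: 1C, 2O, 1Br → 0 + 2 + 1 = +3
The lowest value is -2.

-2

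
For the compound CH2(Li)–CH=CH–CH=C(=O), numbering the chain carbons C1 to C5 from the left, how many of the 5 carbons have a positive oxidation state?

1

Each bond to a more electronegative atom (O, N, halogen) counts +1, each bond to a less electronegative atom (H, metal, B, Si) counts −1, and each C–C bond counts 0. Tallying each carbon:
C1: 1C, 2H, 1Li → 0 − 2 − 1 = -3
C2: 3C, 1H → 0 − 1 = -1
C3: 3C, 1H → 0 − 1 = -1
C4: 3C, 1H → 0 − 1 = -1
C5: 2C, 2O → 0 + 2 = +2
1 carbon (C5) meets the condition.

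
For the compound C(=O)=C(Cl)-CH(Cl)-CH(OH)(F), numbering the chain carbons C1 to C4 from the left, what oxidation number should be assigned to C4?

+1

Bonds to more-electronegative neighbours contribute +1 each, bonds to H or metals contribute −1 each, and C–C bonds contribute 0.
C4 has one bond to C (0), one bond to O (+1), one bond to F (+1), one bond to H (-1).
Oxidation state = 0 + 1 + 1 − 1 = +1.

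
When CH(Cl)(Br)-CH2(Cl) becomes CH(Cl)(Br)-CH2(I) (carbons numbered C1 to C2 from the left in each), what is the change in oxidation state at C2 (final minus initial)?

0

Before: C2 has 1 bond to C, 2 bonds to H, 1 bond to Cl → oxidation state -1.
After: C2 has 1 bond to C, 2 bonds to H, 1 bond to I → oxidation state -1.
Δ = -1 − (-1) = 0, so no net redox change at C2.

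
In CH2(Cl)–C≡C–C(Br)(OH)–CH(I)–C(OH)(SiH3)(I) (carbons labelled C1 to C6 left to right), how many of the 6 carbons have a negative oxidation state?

Each bond to a more electronegative atom (O, N, halogen) counts +1, each bond to a less electronegative atom (H, metal, B, Si) counts −1, and each C–C bond counts 0. Tallying each carbon:
C1: 1C, 2H, 1Cl → 0 − 2 + 1 = -1
C2: 4C → 0 = 0
C3: 4C → 0 = 0
C4: 2C, 1O, 1Br → 0 + 1 + 1 = +2
C5: 2C, 1H, 1I → 0 − 1 + 1 = 0
C6: 1C, 1O, 1I, 1Si → 0 + 1 + 1 − 1 = +1
1 carbon (C1) meets the condition.

1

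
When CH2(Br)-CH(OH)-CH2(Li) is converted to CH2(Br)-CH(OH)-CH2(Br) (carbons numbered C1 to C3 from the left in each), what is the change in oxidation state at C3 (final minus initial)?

+2

Before: C3 has 1 bond to C, 2 bonds to H, 1 bond to Li → oxidation state -3.
After: C3 has 1 bond to C, 2 bonds to H, 1 bond to Br → oxidation state -1.
Δ = -1 − (-3) = +2, so this is an oxidation at C3.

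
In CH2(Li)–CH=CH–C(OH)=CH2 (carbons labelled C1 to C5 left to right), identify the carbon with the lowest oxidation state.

Tallying each carbon's bonds:
C1: 1C, 2H, 1Li → 0 − 2 − 1 = -3
C2: 3C, 1H → 0 − 1 = -1
C3: 3C, 1H → 0 − 1 = -1
C4: 3C, 1O → 0 + 1 = +1
C5: 2C, 2H → 0 − 2 = -2
The most reduced carbon is C1 at -3.

C1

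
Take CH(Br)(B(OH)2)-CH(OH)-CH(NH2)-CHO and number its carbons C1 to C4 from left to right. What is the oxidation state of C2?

C2 has one bond to C (0), one bond to C (0), one bond to H (-1), one bond to O (+1).
Oxidation state = 0 + 0 − 1 + 1 = 0.

0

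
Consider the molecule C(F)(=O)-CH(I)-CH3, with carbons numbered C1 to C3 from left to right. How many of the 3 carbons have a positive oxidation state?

Tallying each carbon's bonds:
C1: 1C, 2O, 1F → 0 + 2 + 1 = +3
C2: 2C, 1H, 1I → 0 − 1 + 1 = 0
C3: 1C, 3H → 0 − 3 = -3
1 carbon (C1) meets the condition.

1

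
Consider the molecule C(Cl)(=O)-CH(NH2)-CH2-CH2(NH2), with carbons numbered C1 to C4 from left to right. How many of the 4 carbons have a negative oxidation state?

Bonds to more-electronegative neighbours contribute +1 each, bonds to H or metals contribute −1 each, and C–C bonds contribute 0. Tallying each carbon:
C1: 1C, 2O, 1Cl → 0 + 2 + 1 = +3
C2: 2C, 1H, 1N → 0 − 1 + 1 = 0
C3: 2C, 2H → 0 − 2 = -2
C4: 1C, 2H, 1N → 0 − 2 + 1 = -1
2 carbons (C3, C4) meet the condition.

2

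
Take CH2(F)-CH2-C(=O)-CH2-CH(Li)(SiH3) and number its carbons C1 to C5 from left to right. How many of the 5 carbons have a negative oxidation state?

4

Tallying each carbon's bonds:
C1: 1C, 2H, 1F → 0 − 2 + 1 = -1
C2: 2C, 2H → 0 − 2 = -2
C3: 2C, 2O → 0 + 2 = +2
C4: 2C, 2H → 0 − 2 = -2
C5: 1C, 1H, 1Li, 1Si → 0 − 1 − 1 − 1 = -3
4 carbons (C1, C2, C4, C5) meet the condition.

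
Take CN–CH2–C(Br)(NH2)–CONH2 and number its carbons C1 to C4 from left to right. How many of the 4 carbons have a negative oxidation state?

Assign +1 per bond to O/N/halogen, −1 per bond to H or an electropositive element, and 0 per bond to carbon. Tallying each carbon:
C1: 1C, 3N → 0 + 3 = +3
C2: 2C, 2H → 0 − 2 = -2
C3: 2C, 1N, 1Br → 0 + 1 + 1 = +2
C4: 1C, 2O, 1N → 0 + 2 + 1 = +3
1 carbon (C2) meets the condition.

1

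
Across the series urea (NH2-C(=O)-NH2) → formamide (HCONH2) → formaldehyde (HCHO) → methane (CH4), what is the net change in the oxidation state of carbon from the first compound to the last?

-8

Carbon oxidation states along the series — urea: +4, formamide: +2, formaldehyde: 0, methane: -4.
Net change = -4 − (+4) = -8.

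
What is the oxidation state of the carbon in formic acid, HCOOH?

+2

The carbon has one bond to H (-1), a double bond to O (2×+1 = +2), one bond to O (+1).
Oxidation state = -1 + 2 + 1 = +2.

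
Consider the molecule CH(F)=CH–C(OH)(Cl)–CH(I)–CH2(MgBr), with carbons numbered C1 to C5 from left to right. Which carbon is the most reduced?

C5

Assign +1 per bond to O/N/halogen, −1 per bond to H or an electropositive element, and 0 per bond to carbon. Tallying each carbon:
C1: 2C, 1H, 1F → 0 − 1 + 1 = 0
C2: 3C, 1H → 0 − 1 = -1
C3: 2C, 1O, 1Cl → 0 + 1 + 1 = +2
C4: 2C, 1H, 1I → 0 − 1 + 1 = 0
C5: 1C, 2H, 1Mg → 0 − 2 − 1 = -3
The most reduced carbon is C5 at -3.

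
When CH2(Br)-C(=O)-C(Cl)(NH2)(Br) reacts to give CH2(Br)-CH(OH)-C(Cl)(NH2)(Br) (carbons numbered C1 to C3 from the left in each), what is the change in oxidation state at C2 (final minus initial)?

Before: C2 has 2 bonds to C, 2 bonds to O → oxidation state +2.
After: C2 has 2 bonds to C, 1 bond to H, 1 bond to O → oxidation state 0.
Δ = 0 − (+2) = -2, so this is a reduction at C2.

-2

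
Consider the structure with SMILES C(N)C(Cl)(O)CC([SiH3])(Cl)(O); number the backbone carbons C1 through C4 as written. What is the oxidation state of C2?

C2 has one bond to C (0), one bond to C (0), one bond to Cl (+1), one bond to O (+1).
Oxidation state = 0 + 0 + 1 + 1 = +2.

+2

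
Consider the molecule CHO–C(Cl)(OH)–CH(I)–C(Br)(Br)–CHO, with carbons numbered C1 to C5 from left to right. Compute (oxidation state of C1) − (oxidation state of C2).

C1: 1C, 1H, 2O → 0 − 1 + 2 = +1
C2: 2C, 1O, 1Cl → 0 + 1 + 1 = +2
Difference: +1 − (+2) = -1.

-1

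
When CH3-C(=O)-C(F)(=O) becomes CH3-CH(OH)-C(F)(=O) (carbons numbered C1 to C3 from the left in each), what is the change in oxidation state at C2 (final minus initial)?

Before: C2 has 2 bonds to C, 2 bonds to O → oxidation state +2.
After: C2 has 2 bonds to C, 1 bond to H, 1 bond to O → oxidation state 0.
Δ = 0 − (+2) = -2, so this is a reduction at C2.

-2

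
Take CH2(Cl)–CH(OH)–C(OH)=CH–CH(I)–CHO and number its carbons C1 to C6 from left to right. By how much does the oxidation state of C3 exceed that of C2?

C3: 3C, 1O → 0 + 1 = +1
C2: 2C, 1H, 1O → 0 − 1 + 1 = 0
Difference: +1 − (0) = +1.

+1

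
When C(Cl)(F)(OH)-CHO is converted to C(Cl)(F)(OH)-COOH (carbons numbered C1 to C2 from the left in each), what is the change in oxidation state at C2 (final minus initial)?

Before: C2 has 1 bond to C, 1 bond to H, 2 bonds to O → oxidation state +1.
After: C2 has 1 bond to C, 3 bonds to O → oxidation state +3.
Δ = +3 − (+1) = +2, so this is an oxidation at C2.

+2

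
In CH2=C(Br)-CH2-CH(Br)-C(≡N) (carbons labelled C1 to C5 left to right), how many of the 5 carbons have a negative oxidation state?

2

Count +1 for every bond to an atom more electronegative than carbon and −1 for every bond to one less electronegative; C–C bonds are 0. Tallying each carbon:
C1: 2C, 2H → 0 − 2 = -2
C2: 3C, 1Br → 0 + 1 = +1
C3: 2C, 2H → 0 − 2 = -2
C4: 2C, 1H, 1Br → 0 − 1 + 1 = 0
C5: 1C, 3N → 0 + 3 = +3
2 carbons (C1, C3) meet the condition.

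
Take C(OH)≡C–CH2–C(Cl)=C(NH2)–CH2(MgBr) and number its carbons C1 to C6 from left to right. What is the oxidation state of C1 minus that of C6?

+4

C1: 3C, 1O → 0 + 1 = +1
C6: 1C, 2H, 1Mg → 0 − 2 − 1 = -3
Difference: +1 − (-3) = +4.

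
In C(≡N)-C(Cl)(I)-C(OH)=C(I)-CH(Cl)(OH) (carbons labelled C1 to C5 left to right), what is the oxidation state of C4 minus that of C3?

C4: 3C, 1I → 0 + 1 = +1
C3: 3C, 1O → 0 + 1 = +1
Difference: +1 − (+1) = 0.

0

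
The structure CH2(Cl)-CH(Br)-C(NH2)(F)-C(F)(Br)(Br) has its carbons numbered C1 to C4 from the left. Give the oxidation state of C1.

-1

C1 has one bond to C (0), one bond to H (-1), one bond to Cl (+1), one bond to H (-1).
Oxidation state = 0 − 1 + 1 − 1 = -1.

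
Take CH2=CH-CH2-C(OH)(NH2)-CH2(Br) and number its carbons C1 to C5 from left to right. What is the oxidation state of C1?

-2

Count +1 for every bond to an atom more electronegative than carbon and −1 for every bond to one less electronegative; C–C bonds are 0.
C1 has a double bond to C (2×0 = 0), one bond to H (-1), one bond to H (-1).
Oxidation state = 0 − 1 − 1 = -2.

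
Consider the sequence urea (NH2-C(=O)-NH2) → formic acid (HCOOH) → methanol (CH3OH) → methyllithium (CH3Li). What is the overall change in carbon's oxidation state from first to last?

-8

Carbon oxidation states along the series — urea: +4, formic acid: +2, methanol: -2, methyllithium: -4.
Net change = -4 − (+4) = -8.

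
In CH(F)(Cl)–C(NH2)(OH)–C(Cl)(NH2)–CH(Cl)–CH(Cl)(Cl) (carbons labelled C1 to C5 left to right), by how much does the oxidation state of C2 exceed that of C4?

C2: 2C, 1O, 1N → 0 + 1 + 1 = +2
C4: 2C, 1H, 1Cl → 0 − 1 + 1 = 0
Difference: +2 − (0) = +2.

+2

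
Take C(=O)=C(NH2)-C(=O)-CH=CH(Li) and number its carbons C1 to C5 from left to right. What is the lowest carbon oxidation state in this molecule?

Tallying each carbon's bonds:
C1: 2C, 2O → 0 + 2 = +2
C2: 3C, 1N → 0 + 1 = +1
C3: 2C, 2O → 0 + 2 = +2
C4: 3C, 1H → 0 − 1 = -1
C5: 2C, 1H, 1Li → 0 − 1 − 1 = -2
The lowest value is -2.

-2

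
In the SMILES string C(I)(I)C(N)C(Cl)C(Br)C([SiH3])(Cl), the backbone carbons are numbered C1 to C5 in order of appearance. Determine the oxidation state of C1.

+1

Bonds to more-electronegative neighbours contribute +1 each, bonds to H or metals contribute −1 each, and C–C bonds contribute 0.
C1 has one bond to C (0), one bond to H (-1), one bond to I (+1), one bond to I (+1).
Oxidation state = 0 − 1 + 1 + 1 = +1.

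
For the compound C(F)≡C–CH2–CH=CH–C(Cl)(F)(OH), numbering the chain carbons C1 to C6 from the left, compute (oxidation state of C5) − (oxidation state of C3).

+1

C5: 3C, 1H → 0 − 1 = -1
C3: 2C, 2H → 0 − 2 = -2
Difference: -1 − (-2) = +1.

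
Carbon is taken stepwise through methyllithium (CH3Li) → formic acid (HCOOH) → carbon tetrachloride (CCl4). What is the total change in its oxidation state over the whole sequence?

Carbon oxidation states along the series — methyllithium: -4, formic acid: +2, carbon tetrachloride: +4.
Net change = +4 − (-4) = +8.

+8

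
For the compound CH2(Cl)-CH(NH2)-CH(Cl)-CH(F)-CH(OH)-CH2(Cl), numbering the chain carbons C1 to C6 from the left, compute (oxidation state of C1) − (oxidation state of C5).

C1: 1C, 2H, 1Cl → 0 − 2 + 1 = -1
C5: 2C, 1H, 1O → 0 − 1 + 1 = 0
Difference: -1 − (0) = -1.

-1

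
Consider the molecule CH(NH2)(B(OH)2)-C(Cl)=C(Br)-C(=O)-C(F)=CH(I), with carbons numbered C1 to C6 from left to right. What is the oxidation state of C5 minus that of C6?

+1

C5: 3C, 1F → 0 + 1 = +1
C6: 2C, 1H, 1I → 0 − 1 + 1 = 0
Difference: +1 − (0) = +1.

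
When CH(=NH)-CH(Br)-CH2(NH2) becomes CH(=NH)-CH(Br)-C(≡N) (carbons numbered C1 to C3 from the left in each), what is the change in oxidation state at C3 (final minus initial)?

+4

Before: C3 has 1 bond to C, 2 bonds to H, 1 bond to N → oxidation state -1.
After: C3 has 1 bond to C, 3 bonds to N → oxidation state +3.
Δ = +3 − (-1) = +4, so this is an oxidation at C3.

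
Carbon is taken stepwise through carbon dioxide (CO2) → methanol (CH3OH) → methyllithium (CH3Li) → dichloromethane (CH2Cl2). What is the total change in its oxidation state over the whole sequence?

-4

Carbon oxidation states along the series — carbon dioxide: +4, methanol: -2, methyllithium: -4, dichloromethane: 0.
Net change = 0 − (+4) = -4.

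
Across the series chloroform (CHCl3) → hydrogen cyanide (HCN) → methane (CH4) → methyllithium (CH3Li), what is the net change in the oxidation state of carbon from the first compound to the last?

Carbon oxidation states along the series — chloroform: +2, hydrogen cyanide: +2, methane: -4, methyllithium: -4.
Net change = -4 − (+2) = -6.

-6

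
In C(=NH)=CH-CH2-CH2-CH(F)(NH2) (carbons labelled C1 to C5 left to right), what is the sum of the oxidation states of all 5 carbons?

-2

Assign +1 per bond to O/N/halogen, −1 per bond to H or an electropositive element, and 0 per bond to carbon. Tallying each carbon:
C1: 2C, 2N → 0 + 2 = +2
C2: 3C, 1H → 0 − 1 = -1
C3: 2C, 2H → 0 − 2 = -2
C4: 2C, 2H → 0 − 2 = -2
C5: 1C, 1H, 1N, 1F → 0 − 1 + 1 + 1 = +1
Sum = +2 − 1 − 2 − 2 + 1 = -2.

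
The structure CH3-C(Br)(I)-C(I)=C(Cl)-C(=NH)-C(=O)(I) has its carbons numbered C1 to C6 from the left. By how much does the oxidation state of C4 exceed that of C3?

C4: 3C, 1Cl → 0 + 1 = +1
C3: 3C, 1I → 0 + 1 = +1
Difference: +1 − (+1) = 0.

0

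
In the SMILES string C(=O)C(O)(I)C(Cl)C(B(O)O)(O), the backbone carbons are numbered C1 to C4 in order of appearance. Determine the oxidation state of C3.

0

C3 has one bond to C (0), one bond to C (0), one bond to H (-1), one bond to Cl (+1).
Oxidation state = 0 + 0 − 1 + 1 = 0.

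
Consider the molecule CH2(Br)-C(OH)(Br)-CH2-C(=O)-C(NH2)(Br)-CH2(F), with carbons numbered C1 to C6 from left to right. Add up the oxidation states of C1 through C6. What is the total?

Each bond to a more electronegative atom (O, N, halogen) counts +1, each bond to a less electronegative atom (H, metal, B, Si) counts −1, and each C–C bond counts 0. Tallying each carbon:
C1: 1C, 2H, 1Br → 0 − 2 + 1 = -1
C2: 2C, 1O, 1Br → 0 + 1 + 1 = +2
C3: 2C, 2H → 0 − 2 = -2
C4: 2C, 2O → 0 + 2 = +2
C5: 2C, 1N, 1Br → 0 + 1 + 1 = +2
C6: 1C, 2H, 1F → 0 − 2 + 1 = -1
Sum = -1 + 2 − 2 + 2 + 2 − 1 = +2.

+2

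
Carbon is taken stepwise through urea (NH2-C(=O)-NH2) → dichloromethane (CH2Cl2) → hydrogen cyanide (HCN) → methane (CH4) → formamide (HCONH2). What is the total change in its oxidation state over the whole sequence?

-2

Carbon oxidation states along the series — urea: +4, dichloromethane: 0, hydrogen cyanide: +2, methane: -4, formamide: +2.
Net change = +2 − (+4) = -2.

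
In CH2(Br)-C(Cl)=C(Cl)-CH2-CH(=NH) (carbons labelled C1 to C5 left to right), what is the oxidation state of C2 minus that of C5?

0

C2: 3C, 1Cl → 0 + 1 = +1
C5: 1C, 1H, 2N → 0 − 1 + 2 = +1
Difference: +1 − (+1) = 0.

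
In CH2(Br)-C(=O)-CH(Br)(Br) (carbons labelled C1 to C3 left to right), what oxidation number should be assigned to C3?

+1

Bonds to more-electronegative neighbours contribute +1 each, bonds to H or metals contribute −1 each, and C–C bonds contribute 0.
C3 has one bond to C (0), one bond to Br (+1), one bond to H (-1), one bond to Br (+1).
Oxidation state = 0 + 1 − 1 + 1 = +1.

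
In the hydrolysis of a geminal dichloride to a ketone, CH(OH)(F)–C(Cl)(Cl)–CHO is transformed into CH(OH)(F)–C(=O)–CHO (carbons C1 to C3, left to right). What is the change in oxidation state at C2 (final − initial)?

Before: C2 has 2 bonds to C, 2 bonds to Cl → oxidation state +2.
After: C2 has 2 bonds to C, 2 bonds to O → oxidation state +2.
Δ = +2 − (+2) = 0, so no net redox change at C2.

0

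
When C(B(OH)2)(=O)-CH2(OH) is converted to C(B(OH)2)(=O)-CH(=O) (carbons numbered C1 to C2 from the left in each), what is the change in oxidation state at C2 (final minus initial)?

Before: C2 has 1 bond to C, 2 bonds to H, 1 bond to O → oxidation state -1.
After: C2 has 1 bond to C, 1 bond to H, 2 bonds to O → oxidation state +1.
Δ = +1 − (-1) = +2, so this is an oxidation at C2.

+2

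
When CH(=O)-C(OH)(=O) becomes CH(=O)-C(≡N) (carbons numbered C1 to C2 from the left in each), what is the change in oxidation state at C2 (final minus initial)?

0

Before: C2 has 1 bond to C, 3 bonds to O → oxidation state +3.
After: C2 has 1 bond to C, 3 bonds to N → oxidation state +3.
Δ = +3 − (+3) = 0, so no net redox change at C2.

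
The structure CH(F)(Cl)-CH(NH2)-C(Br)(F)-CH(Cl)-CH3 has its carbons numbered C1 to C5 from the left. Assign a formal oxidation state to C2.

0

C2 has one bond to C (0), one bond to C (0), one bond to N (+1), one bond to H (-1).
Oxidation state = 0 + 0 + 1 − 1 = 0.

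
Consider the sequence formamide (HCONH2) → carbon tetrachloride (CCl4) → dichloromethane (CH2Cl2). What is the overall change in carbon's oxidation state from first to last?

Carbon oxidation states along the series — formamide: +2, carbon tetrachloride: +4, dichloromethane: 0.
Net change = 0 − (+2) = -2.

-2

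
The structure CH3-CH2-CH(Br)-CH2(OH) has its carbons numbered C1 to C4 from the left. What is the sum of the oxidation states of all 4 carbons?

Bonds to more-electronegative neighbours contribute +1 each, bonds to H or metals contribute −1 each, and C–C bonds contribute 0. Tallying each carbon:
C1: 1C, 3H → 0 − 3 = -3
C2: 2C, 2H → 0 − 2 = -2
C3: 2C, 1H, 1Br → 0 − 1 + 1 = 0
C4: 1C, 2H, 1O → 0 − 2 + 1 = -1
Sum = -3 − 2 + 0 − 1 = -6.

-6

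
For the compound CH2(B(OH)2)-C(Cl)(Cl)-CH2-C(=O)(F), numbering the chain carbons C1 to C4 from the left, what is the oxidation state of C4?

C4 has one bond to C (0), a double bond to O (2×+1 = +2), one bond to F (+1).
Oxidation state = 0 + 2 + 1 = +3.

+3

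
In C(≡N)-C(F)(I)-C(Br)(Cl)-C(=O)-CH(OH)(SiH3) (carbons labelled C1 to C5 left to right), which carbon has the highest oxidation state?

C1

Each bond to a more electronegative atom (O, N, halogen) counts +1, each bond to a less electronegative atom (H, metal, B, Si) counts −1, and each C–C bond counts 0. Tallying each carbon:
C1: 1C, 3N → 0 + 3 = +3
C2: 2C, 1F, 1I → 0 + 1 + 1 = +2
C3: 2C, 1Cl, 1Br → 0 + 1 + 1 = +2
C4: 2C, 2O → 0 + 2 = +2
C5: 1C, 1H, 1O, 1Si → 0 − 1 + 1 − 1 = -1
The most oxidised carbon is C1 at +3.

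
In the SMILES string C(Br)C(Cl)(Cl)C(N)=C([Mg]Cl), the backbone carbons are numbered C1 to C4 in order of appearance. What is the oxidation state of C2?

+2

Count +1 for every bond to an atom more electronegative than carbon and −1 for every bond to one less electronegative; C–C bonds are 0.
C2 has one bond to C (0), one bond to C (0), one bond to Cl (+1), one bond to Cl (+1).
Oxidation state = 0 + 0 + 1 + 1 = +2.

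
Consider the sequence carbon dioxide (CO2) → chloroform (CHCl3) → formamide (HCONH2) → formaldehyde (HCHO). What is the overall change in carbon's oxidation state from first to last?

-4

Carbon oxidation states along the series — carbon dioxide: +4, chloroform: +2, formamide: +2, formaldehyde: 0.
Net change = 0 − (+4) = -4.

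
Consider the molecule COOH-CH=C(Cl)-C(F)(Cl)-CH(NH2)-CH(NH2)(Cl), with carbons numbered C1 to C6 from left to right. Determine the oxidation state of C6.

Assign +1 per bond to O/N/halogen, −1 per bond to H or an electropositive element, and 0 per bond to carbon.
C6 has one bond to C (0), one bond to N (+1), one bond to H (-1), one bond to Cl (+1).
Oxidation state = 0 + 1 − 1 + 1 = +1.

+1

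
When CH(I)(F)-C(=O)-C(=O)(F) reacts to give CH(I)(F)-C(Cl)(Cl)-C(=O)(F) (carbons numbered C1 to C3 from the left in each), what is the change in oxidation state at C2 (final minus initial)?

0

Before: C2 has 2 bonds to C, 2 bonds to O → oxidation state +2.
After: C2 has 2 bonds to C, 2 bonds to Cl → oxidation state +2.
Δ = +2 − (+2) = 0, so no net redox change at C2.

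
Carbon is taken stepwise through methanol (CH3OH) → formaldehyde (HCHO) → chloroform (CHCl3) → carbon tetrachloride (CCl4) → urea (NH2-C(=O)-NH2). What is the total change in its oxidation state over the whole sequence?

Carbon oxidation states along the series — methanol: -2, formaldehyde: 0, chloroform: +2, carbon tetrachloride: +4, urea: +4.
Net change = +4 − (-2) = +6.

+6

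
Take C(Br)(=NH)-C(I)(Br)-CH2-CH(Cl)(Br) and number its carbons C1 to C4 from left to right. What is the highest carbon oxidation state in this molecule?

+3

Count +1 for every bond to an atom more electronegative than carbon and −1 for every bond to one less electronegative; C–C bonds are 0. Tallying each carbon:
C1: 1C, 2N, 1Br → 0 + 2 + 1 = +3
C2: 2C, 1Br, 1I → 0 + 1 + 1 = +2
C3: 2C, 2H → 0 − 2 = -2
C4: 1C, 1H, 1Cl, 1Br → 0 − 1 + 1 + 1 = +1
The highest value is +3.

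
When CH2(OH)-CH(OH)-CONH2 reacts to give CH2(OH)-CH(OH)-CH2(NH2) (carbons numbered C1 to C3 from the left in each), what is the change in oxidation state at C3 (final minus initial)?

Before: C3 has 1 bond to C, 2 bonds to O, 1 bond to N → oxidation state +3.
After: C3 has 1 bond to C, 2 bonds to H, 1 bond to N → oxidation state -1.
Δ = -1 − (+3) = -4, so this is a reduction at C3.

-4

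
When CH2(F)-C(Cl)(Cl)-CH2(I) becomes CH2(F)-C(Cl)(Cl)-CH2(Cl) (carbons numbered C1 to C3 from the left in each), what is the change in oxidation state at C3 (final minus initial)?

Before: C3 has 1 bond to C, 2 bonds to H, 1 bond to I → oxidation state -1.
After: C3 has 1 bond to C, 2 bonds to H, 1 bond to Cl → oxidation state -1.
Δ = -1 − (-1) = 0, so no net redox change at C3.

0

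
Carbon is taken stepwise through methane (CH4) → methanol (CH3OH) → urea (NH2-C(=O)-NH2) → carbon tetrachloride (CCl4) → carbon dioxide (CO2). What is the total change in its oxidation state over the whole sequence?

+8

Carbon oxidation states along the series — methane: -4, methanol: -2, urea: +4, carbon tetrachloride: +4, carbon dioxide: +4.
Net change = +4 − (-4) = +8.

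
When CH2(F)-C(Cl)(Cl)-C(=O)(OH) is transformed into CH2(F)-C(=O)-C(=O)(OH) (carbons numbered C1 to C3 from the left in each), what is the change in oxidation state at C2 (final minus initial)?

0

Before: C2 has 2 bonds to C, 2 bonds to Cl → oxidation state +2.
After: C2 has 2 bonds to C, 2 bonds to O → oxidation state +2.
Δ = +2 − (+2) = 0, so no net redox change at C2.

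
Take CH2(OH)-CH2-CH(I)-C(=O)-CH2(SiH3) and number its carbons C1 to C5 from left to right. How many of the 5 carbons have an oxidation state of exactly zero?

1

Tallying each carbon's bonds:
C1: 1C, 2H, 1O → 0 − 2 + 1 = -1
C2: 2C, 2H → 0 − 2 = -2
C3: 2C, 1H, 1I → 0 − 1 + 1 = 0
C4: 2C, 2O → 0 + 2 = +2
C5: 1C, 2H, 1Si → 0 − 2 − 1 = -3
1 carbon (C3) meets the condition.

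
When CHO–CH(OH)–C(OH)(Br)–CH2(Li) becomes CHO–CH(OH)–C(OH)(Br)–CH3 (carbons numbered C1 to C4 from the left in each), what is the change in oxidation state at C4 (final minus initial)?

0

Before: C4 has 1 bond to C, 2 bonds to H, 1 bond to Li → oxidation state -3.
After: C4 has 1 bond to C, 3 bonds to H → oxidation state -3.
Δ = -3 − (-3) = 0, so no net redox change at C4.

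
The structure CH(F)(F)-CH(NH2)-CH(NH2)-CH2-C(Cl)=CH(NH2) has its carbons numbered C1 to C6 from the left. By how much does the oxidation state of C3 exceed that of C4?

C3: 2C, 1H, 1N → 0 − 1 + 1 = 0
C4: 2C, 2H → 0 − 2 = -2
Difference: 0 − (-2) = +2.

+2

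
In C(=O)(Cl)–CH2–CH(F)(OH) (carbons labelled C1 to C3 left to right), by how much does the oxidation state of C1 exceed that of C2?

C1: 1C, 2O, 1Cl → 0 + 2 + 1 = +3
C2: 2C, 2H → 0 − 2 = -2
Difference: +3 − (-2) = +5.

+5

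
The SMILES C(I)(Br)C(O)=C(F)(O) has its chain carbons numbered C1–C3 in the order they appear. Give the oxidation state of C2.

C2 has one bond to C (0), a double bond to C (2×0 = 0), one bond to O (+1).
Oxidation state = 0 + 0 + 1 = +1.

+1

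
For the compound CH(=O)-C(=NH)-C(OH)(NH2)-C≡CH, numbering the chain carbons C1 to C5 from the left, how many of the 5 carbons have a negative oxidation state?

Bonds to more-electronegative neighbours contribute +1 each, bonds to H or metals contribute −1 each, and C–C bonds contribute 0. Tallying each carbon:
C1: 1C, 1H, 2O → 0 − 1 + 2 = +1
C2: 2C, 2N → 0 + 2 = +2
C3: 2C, 1O, 1N → 0 + 1 + 1 = +2
C4: 4C → 0 = 0
C5: 3C, 1H → 0 − 1 = -1
1 carbon (C5) meets the condition.

1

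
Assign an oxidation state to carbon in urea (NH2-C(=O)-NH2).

The carbon has one bond to N (+1), a double bond to O (2×+1 = +2), one bond to N (+1).
Oxidation state = +1 + 2 + 1 = +4.

+4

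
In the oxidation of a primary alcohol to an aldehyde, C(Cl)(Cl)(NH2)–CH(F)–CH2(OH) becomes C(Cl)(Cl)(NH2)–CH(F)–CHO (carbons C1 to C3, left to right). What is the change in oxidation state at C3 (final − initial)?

Before: C3 has 1 bond to C, 2 bonds to H, 1 bond to O → oxidation state -1.
After: C3 has 1 bond to C, 1 bond to H, 2 bonds to O → oxidation state +1.
Δ = +1 − (-1) = +2, so this is an oxidation at C3.

+2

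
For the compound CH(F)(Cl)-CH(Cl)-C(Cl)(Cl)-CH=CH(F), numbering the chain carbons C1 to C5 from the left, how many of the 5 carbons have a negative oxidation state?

Each bond to a more electronegative atom (O, N, halogen) counts +1, each bond to a less electronegative atom (H, metal, B, Si) counts −1, and each C–C bond counts 0. Tallying each carbon:
C1: 1C, 1H, 1F, 1Cl → 0 − 1 + 1 + 1 = +1
C2: 2C, 1H, 1Cl → 0 − 1 + 1 = 0
C3: 2C, 2Cl → 0 + 2 = +2
C4: 3C, 1H → 0 − 1 = -1
C5: 2C, 1H, 1F → 0 − 1 + 1 = 0
1 carbon (C4) meets the condition.

1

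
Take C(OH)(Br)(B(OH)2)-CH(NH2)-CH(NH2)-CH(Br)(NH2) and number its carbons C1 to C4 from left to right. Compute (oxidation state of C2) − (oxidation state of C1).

C2: 2C, 1H, 1N → 0 − 1 + 1 = 0
C1: 1C, 1O, 1Br, 1B → 0 + 1 + 1 − 1 = +1
Difference: 0 − (+1) = -1.

-1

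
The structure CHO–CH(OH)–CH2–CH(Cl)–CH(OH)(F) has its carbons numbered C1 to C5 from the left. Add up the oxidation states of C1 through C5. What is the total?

0

Tallying each carbon's bonds:
C1: 1C, 1H, 2O → 0 − 1 + 2 = +1
C2: 2C, 1H, 1O → 0 − 1 + 1 = 0
C3: 2C, 2H → 0 − 2 = -2
C4: 2C, 1H, 1Cl → 0 − 1 + 1 = 0
C5: 1C, 1H, 1O, 1F → 0 − 1 + 1 + 1 = +1
Sum = +1 + 0 − 2 + 0 + 1 = 0.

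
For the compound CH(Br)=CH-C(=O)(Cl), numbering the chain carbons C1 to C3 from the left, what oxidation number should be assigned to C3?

C3 has one bond to C (0), a double bond to O (2×+1 = +2), one bond to Cl (+1).
Oxidation state = 0 + 2 + 1 = +3.

+3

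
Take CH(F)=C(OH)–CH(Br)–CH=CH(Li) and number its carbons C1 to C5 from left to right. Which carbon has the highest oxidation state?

C2

Bonds to more-electronegative neighbours contribute +1 each, bonds to H or metals contribute −1 each, and C–C bonds contribute 0. Tallying each carbon:
C1: 2C, 1H, 1F → 0 − 1 + 1 = 0
C2: 3C, 1O → 0 + 1 = +1
C3: 2C, 1H, 1Br → 0 − 1 + 1 = 0
C4: 3C, 1H → 0 − 1 = -1
C5: 2C, 1H, 1Li → 0 − 1 − 1 = -2
The most oxidised carbon is C2 at +1.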